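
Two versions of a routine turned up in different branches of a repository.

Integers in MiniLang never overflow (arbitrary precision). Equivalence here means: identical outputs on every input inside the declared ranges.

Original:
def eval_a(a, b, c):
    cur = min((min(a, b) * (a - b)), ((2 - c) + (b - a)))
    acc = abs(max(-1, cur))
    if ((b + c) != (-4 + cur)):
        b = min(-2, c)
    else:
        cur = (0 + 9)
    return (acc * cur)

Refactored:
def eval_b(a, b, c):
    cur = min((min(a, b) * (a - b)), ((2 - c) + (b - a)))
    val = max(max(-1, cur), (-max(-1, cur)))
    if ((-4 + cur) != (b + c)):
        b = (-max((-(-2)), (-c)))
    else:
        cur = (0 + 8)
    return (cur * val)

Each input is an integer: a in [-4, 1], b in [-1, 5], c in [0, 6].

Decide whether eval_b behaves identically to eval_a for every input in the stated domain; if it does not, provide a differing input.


These are not equivalent — on a=-4, b=-1, c=1 the outputs split (36 vs 32).
eval_a: cur becomes 4; next acc becomes 4; next ((b + c) != (-4 + cur)) evaluates to false; next cur becomes 9; next final value 36
eval_b: cur becomes 4; next val becomes 4; next ((-4 + cur) != (b + c)) evaluates to false; next cur becomes 8; next final value 32
verdict: not equivalent; witness: a=-4, b=-1, c=1


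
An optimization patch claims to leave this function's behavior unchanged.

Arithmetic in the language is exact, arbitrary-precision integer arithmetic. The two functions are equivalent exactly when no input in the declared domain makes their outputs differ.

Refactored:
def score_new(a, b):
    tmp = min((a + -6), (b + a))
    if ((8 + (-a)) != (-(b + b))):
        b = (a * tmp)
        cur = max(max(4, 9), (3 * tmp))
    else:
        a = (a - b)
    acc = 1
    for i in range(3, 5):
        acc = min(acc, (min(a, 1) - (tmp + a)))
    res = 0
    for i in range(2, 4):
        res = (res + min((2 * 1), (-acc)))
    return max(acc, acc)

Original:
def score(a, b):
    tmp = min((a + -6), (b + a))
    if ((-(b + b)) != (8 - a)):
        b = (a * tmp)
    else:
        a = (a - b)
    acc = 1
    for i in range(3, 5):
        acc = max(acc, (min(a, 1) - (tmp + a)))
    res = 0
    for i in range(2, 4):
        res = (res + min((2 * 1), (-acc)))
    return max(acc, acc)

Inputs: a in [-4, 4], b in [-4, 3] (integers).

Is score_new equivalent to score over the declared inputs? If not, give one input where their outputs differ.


Consider the input a=-4, b=-4.
score: tmp = -10; ((-(b + b)) != (8 - a)) -> true; b = 40; acc = 1; [i=3]; acc = 10; [i=4]; acc = 10; res = 0; [i=2]; res = -10; [i=3]; res = -20; return 10
score_new: tmp = -10; ((8 + (-a)) != (-(b + b))) -> true; b = 40; cur = 9; acc = 1; [i=3]; acc = 1; [i=4]; acc = 1; res = 0; [i=2]; res = -1; [i=3]; res = -2; return 1
10 and 1 differ, so these are not the same function on this domain.
verdict: not equivalent; witness: a=-4, b=-4


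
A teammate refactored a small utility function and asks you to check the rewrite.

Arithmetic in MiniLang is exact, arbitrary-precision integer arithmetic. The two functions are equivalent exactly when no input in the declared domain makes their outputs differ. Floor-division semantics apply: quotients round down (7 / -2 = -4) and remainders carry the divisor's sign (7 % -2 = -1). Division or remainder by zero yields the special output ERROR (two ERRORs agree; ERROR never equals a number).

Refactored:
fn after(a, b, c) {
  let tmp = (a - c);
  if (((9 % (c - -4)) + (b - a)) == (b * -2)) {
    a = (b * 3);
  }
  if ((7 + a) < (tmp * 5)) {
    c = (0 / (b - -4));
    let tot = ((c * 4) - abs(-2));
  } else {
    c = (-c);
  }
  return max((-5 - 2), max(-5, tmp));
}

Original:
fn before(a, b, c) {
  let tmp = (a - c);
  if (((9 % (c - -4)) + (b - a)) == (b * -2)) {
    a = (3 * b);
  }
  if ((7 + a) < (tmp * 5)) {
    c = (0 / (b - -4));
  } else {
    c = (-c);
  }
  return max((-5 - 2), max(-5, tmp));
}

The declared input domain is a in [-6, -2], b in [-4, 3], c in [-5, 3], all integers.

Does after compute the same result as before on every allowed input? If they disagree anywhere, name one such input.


Side by side, the visible changes include: arithmetic usage differs; also constant usage differs; also local variable names differ; also statement counts differ; also min/max/abs usage differs.
One worked example (a=-2, b=-4, c=-1) — before: tmp = -1; (((9 % (c - -4)) + (b - a)) == (b * -2)) -> false; ((7 + a) < (tmp * 5)) -> false; c = 1; return -1; after: tmp = -1; (((9 % (c - -4)) + (b - a)) == (b * -2)) -> false; ((7 + a) < (tmp * 5)) -> false; c = 1; return -1; agreement on -1.
Every one of the 360 inputs gives matching results.
verdict: equivalent


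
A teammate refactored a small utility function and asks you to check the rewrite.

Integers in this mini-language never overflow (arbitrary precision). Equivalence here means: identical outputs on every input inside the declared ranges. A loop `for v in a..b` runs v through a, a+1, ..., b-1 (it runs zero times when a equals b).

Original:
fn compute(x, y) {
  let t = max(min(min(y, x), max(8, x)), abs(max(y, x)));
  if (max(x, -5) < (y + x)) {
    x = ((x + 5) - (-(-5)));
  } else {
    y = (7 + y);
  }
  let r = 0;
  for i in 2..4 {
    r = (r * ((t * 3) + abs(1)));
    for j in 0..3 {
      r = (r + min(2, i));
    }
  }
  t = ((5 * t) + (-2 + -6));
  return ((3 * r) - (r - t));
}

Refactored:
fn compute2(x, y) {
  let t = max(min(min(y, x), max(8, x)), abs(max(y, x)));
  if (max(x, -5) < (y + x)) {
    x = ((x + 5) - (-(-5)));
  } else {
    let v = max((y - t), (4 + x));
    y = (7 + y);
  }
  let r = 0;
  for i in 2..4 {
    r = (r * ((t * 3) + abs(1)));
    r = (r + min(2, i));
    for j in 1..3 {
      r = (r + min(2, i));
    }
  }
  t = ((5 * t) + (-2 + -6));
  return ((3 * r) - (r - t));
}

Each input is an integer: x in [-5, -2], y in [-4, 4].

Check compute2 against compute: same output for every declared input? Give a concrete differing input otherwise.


The two versions differ — the changes include constant usage differs; min/max/abs usage differs; loop structure differs; arithmetic usage differs; local variable names differ; statement counts differ.
Tracing x=-2, y=4: compute: t becomes 4; next (max(x, -5) < (y + x)) evaluates to true; next x becomes -2; next r becomes 0; next at i=2:; next r becomes 0; next at j=0:; next r becomes 2; next at j=1:; next r becomes 4; next at j=2:; next r becomes 6; next at i=3:; next r becomes 78; next at j=0:; next r becomes 80; next at j=1:; next r becomes 82; next at j=2:; next r becomes 84; next t becomes 12; next final value 180 | compute2: t becomes 4; next (max(x, -5) < (y + x)) evaluates to true; next x becomes -2; next r becomes 0; next at i=2:; next r becomes 0; next r becomes 2; next at j=1:; next r becomes 4; next at j=2:; next r becomes 6; next at i=3:; next r becomes 78; next r becomes 80; next at j=1:; next r becomes 82; next at j=2:; next r becomes 84; next t becomes 12; next final value 180 — matching result 180.
Every one of the 36 inputs gives matching results.
verdict: equivalent


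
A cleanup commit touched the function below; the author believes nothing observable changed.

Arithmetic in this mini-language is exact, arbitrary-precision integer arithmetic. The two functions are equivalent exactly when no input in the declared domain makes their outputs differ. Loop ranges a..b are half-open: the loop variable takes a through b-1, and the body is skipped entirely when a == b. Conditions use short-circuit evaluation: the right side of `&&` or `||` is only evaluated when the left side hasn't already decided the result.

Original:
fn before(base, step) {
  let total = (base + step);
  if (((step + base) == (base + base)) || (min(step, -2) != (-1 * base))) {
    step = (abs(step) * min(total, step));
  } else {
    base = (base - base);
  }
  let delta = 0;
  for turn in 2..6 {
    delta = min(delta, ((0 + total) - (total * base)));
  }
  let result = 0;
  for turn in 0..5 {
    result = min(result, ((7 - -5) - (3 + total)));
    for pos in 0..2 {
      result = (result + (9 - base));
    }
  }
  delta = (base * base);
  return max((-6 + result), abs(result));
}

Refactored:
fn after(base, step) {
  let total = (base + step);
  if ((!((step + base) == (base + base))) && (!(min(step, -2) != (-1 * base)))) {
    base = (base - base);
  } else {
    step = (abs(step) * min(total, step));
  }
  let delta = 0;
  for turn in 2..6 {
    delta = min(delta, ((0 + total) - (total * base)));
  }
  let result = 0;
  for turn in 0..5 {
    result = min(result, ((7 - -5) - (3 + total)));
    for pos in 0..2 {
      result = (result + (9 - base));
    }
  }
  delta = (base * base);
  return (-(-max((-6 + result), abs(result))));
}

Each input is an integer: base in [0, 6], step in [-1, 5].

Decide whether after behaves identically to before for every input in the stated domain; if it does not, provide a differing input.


Changes here: boolean connective usage differs; the full 49-point sweep finds no disagreement.
verdict: equivalent


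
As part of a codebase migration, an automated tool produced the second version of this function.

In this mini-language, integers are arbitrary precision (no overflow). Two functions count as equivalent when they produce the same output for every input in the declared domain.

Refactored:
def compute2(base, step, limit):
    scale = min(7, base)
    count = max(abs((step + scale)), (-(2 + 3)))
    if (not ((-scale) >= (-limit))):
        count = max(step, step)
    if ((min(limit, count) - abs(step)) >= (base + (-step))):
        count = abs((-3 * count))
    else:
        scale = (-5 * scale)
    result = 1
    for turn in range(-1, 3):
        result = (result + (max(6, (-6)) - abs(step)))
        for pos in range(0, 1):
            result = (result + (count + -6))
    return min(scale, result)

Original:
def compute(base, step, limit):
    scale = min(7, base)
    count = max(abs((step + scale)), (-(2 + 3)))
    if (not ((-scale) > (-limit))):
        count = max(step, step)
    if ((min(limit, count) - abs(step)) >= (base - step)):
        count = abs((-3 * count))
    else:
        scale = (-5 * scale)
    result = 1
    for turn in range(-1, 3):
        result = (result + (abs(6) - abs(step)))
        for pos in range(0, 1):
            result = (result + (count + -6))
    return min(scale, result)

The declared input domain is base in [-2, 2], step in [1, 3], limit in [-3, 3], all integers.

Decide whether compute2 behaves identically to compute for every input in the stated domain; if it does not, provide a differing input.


Run the pair on base=-2, step=2, limit=-2.
compute: scale becomes -2; next count becomes 0; next (not ((-scale) > (-limit))) evaluates to true; next count becomes 2; next ((min(limit, count) - abs(step)) >= (base - step)) evaluates to true; next count becomes 6; next result becomes 1; next at turn=-1:; next result becomes 5; next at pos=0:; next result becomes 5; next at turn=0:; next result becomes 9; next at pos=0:; next result becomes 9; next at turn=1:; next result becomes 13; next at pos=0:; next result becomes 13; next at turn=2:; next result becomes 17; next at pos=0:; next result becomes 17; next final value -2
compute2: scale becomes -2; next count becomes 0; next (not ((-scale) >= (-limit))) evaluates to false; next ((min(limit, count) - abs(step)) >= (base + (-step))) evaluates to true; next count becomes 0; next result becomes 1; next at turn=-1:; next result becomes 5; next at pos=0:; next result becomes -1; next at turn=0:; next result becomes 3; next at pos=0:; next result becomes -3; next at turn=1:; next result becomes 1; next at pos=0:; next result becomes -5; next at turn=2:; next result becomes -1; next at pos=0:; next result becomes -7; next final value -7
-2 and -7 differ, so these are not the same function on this domain.
verdict: not equivalent; witness: base=-2, step=2, limit=-2


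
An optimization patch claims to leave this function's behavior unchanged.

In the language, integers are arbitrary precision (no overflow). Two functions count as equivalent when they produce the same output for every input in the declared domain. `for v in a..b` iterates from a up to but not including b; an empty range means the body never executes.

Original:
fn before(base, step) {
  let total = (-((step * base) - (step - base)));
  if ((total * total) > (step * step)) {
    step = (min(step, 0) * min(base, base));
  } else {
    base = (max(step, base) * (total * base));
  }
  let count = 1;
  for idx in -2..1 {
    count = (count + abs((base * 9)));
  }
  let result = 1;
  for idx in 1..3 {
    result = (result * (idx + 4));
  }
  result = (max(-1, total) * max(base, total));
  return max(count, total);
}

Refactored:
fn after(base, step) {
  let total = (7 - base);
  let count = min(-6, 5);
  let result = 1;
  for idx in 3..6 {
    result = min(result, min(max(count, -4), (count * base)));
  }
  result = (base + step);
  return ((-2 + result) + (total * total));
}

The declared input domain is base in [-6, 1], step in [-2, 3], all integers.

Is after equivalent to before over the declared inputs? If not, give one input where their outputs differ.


There is a counterexample at base=-6, step=-2: 163 on one side, 159 on the other.
before: total becomes -8; next ((total * total) > (step * step)) evaluates to true; next step becomes 12; next count becomes 1; next at idx=-2:; next count becomes 55; next at idx=-1:; next count becomes 109; next at idx=0:; next count becomes 163; next result becomes 1; next at idx=1:; next result becomes 5; next at idx=2:; next result becomes 30; next result becomes 6; next final value 163
after: total becomes 13; next count becomes -6; next result becomes 1; next at idx=3:; next result becomes -4; next at idx=4:; next result becomes -4; next at idx=5:; next result becomes -4; next result becomes -8; next final value 159
verdict: not equivalent; witness: base=-6, step=-2


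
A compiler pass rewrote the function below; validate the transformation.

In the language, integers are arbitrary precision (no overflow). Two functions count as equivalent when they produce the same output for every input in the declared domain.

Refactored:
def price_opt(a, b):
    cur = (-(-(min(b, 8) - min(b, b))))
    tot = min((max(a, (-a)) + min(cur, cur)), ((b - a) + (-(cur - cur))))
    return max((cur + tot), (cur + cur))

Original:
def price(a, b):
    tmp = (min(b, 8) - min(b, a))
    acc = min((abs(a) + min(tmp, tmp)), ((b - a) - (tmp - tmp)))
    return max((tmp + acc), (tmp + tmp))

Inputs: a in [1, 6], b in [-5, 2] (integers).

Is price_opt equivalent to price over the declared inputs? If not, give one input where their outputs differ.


The rewrite breaks on a=1, b=2, where the results are 2 and 1.
price: tmp = 1; acc = 1; return 2
price_opt: cur = 0; tot = 1; return 1
verdict: not equivalent; witness: a=1, b=2


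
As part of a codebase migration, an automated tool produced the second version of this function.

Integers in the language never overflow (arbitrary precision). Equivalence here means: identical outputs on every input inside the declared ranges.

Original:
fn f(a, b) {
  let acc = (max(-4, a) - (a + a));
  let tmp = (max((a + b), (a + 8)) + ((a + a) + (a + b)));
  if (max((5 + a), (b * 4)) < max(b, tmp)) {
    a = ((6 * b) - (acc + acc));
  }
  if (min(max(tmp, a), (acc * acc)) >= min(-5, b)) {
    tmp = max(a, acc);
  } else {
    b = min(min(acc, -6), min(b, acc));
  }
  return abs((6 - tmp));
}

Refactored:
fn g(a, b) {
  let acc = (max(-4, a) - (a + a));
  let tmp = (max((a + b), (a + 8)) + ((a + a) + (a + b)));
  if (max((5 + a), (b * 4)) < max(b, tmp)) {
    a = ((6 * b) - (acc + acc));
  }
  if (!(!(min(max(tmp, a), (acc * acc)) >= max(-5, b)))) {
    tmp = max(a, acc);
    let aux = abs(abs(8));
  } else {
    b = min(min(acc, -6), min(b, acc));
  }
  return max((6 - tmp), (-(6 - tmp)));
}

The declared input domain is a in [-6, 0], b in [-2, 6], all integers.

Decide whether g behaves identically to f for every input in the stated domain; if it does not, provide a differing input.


Run the pair on a=-5, b=-2.
f: acc=6, then tmp=-14, then (max((5 + a), (b * 4)) < max(b, tmp)) is false, then (min(max(tmp, a), (acc * acc)) >= min(-5, b)) is true, then tmp=6, then returns 0
g: acc=6, then tmp=-14, then (max((5 + a), (b * 4)) < max(b, tmp)) is false, then (!(!(min(max(tmp, a), (acc * acc)) >= max(-5, b)))) is false, then b=-6, then returns 20
0 against 20: the behavior changed.
verdict: not equivalent; witness: a=-5, b=-2


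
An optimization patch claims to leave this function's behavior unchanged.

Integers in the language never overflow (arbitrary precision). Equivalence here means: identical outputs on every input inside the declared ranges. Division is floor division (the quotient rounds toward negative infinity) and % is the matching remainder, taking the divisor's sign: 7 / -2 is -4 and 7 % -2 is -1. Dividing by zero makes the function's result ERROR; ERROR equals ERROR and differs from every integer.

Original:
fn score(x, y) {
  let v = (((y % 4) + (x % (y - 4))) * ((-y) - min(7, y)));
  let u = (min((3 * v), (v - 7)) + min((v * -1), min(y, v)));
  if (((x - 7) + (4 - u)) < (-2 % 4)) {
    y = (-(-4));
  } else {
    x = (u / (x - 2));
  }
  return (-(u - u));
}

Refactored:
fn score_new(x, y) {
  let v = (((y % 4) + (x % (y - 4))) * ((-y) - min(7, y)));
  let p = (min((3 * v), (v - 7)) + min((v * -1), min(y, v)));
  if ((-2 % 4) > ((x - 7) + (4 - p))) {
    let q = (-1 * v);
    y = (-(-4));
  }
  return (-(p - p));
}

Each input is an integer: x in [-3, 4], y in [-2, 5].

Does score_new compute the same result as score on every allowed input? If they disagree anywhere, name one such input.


x=2, y=-2 yields ERROR from score but 0 from score_new.
verdict: not equivalent; witness: x=2, y=-2


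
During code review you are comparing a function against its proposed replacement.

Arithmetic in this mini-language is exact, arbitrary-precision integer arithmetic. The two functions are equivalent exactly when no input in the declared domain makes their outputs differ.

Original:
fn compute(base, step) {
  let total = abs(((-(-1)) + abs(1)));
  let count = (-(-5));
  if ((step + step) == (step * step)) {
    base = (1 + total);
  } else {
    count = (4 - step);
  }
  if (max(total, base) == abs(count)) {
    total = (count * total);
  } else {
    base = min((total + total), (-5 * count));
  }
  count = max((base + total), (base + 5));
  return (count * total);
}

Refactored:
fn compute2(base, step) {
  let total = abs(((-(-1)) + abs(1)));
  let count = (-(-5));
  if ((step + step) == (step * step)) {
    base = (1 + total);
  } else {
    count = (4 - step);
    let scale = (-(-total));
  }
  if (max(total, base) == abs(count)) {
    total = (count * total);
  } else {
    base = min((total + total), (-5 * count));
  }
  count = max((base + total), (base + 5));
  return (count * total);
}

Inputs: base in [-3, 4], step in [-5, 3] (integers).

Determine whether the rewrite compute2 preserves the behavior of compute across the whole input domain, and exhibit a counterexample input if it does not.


Changes here: local variable names differ; also statement counts differ; the full 72-point sweep finds no disagreement.
verdict: equivalent


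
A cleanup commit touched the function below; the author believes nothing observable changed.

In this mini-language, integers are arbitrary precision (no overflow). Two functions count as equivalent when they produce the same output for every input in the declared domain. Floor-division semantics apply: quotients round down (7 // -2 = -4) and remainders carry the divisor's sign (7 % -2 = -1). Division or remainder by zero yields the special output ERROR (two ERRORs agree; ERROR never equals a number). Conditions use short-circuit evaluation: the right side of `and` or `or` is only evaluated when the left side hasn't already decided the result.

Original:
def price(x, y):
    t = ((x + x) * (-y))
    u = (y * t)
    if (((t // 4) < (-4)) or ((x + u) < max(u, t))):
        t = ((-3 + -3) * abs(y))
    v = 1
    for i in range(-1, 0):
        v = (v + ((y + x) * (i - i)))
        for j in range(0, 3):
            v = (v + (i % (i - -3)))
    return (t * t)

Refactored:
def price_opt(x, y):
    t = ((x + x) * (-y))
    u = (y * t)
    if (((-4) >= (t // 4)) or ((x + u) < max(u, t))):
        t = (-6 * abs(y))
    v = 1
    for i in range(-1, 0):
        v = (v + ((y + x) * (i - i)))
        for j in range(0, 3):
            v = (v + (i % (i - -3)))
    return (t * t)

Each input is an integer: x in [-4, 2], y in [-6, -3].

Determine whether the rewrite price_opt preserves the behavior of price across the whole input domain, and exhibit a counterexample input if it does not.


Equivalent. The suspicious-looking change has no observable effect anywhere in the declared ranges.
Across all 28 domain points the two functions coincide.
Spot check at x=-1, y=-3 — price: t=-6, then u=18, then (((t // 4) < (-4)) or ((x + u) < max(u, t))) is true, then t=-18, then v=1, then (i=-1), then v=1, then (j=0), then v=2, then (j=1), then v=3, then (j=2), then v=4, then returns 324. price_opt: t=-6, then u=18, then (((-4) >= (t // 4)) or ((x + u) < max(u, t))) is true, then t=-18, then v=1, then (i=-1), then v=1, then (j=0), then v=2, then (j=1), then v=3, then (j=2), then v=4, then returns 324. Both give 324.
verdict: equivalent


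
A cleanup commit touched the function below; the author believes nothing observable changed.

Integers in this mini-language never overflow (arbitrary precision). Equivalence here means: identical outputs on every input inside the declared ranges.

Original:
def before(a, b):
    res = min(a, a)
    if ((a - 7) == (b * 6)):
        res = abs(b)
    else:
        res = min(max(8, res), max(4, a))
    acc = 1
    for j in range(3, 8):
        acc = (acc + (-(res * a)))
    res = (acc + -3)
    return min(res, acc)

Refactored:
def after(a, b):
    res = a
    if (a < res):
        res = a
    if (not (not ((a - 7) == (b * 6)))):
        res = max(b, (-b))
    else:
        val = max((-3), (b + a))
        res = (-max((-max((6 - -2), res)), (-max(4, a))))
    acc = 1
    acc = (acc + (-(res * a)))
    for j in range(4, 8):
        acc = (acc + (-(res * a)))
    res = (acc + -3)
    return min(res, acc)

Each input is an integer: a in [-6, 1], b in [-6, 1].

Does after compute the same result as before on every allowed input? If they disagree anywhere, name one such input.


Reading the diff, among the changes: branching structure differs; boolean connective usage differs; comparison usage differs; statement counts differ; arithmetic usage differs; constant usage differs; local variable names differ; min/max/abs usage differs; loop structure differs.
Tracing a=-2, b=-1: before: res = -2; ((a - 7) == (b * 6)) -> false; res = 4; acc = 1; [j=3]; acc = 9; [j=4]; acc = 17; [j=5]; acc = 25; [j=6]; acc = 33; [j=7]; acc = 41; res = 38; return 38 | after: res = -2; (a < res) -> false; (not (not ((a - 7) == (b * 6)))) -> false; val = -3; res = 4; acc = 1; acc = 9; [j=4]; acc = 17; [j=5]; acc = 25; [j=6]; acc = 33; [j=7]; acc = 41; res = 38; return 38 — matching result 38.
Across all 64 domain points the two functions coincide.
verdict: equivalent


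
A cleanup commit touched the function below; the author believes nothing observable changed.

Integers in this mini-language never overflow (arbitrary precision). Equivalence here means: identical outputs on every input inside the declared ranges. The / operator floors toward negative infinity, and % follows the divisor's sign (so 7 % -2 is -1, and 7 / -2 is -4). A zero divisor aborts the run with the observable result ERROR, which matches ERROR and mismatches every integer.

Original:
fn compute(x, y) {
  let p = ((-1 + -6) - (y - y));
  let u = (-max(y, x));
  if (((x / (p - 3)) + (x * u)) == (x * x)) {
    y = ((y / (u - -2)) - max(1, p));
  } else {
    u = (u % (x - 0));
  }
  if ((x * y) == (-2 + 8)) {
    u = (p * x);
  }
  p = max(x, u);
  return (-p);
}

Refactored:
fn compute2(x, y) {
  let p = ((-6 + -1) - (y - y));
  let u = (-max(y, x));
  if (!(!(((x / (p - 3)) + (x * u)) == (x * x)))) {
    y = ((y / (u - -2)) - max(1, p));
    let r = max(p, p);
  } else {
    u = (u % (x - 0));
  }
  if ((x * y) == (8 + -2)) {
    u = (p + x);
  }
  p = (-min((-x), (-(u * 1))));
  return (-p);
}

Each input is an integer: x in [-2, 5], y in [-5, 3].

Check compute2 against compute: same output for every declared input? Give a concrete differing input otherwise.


x=-2, y=-3 yields -14 from compute but 2 from compute2.
verdict: not equivalent; witness: x=-2, y=-3


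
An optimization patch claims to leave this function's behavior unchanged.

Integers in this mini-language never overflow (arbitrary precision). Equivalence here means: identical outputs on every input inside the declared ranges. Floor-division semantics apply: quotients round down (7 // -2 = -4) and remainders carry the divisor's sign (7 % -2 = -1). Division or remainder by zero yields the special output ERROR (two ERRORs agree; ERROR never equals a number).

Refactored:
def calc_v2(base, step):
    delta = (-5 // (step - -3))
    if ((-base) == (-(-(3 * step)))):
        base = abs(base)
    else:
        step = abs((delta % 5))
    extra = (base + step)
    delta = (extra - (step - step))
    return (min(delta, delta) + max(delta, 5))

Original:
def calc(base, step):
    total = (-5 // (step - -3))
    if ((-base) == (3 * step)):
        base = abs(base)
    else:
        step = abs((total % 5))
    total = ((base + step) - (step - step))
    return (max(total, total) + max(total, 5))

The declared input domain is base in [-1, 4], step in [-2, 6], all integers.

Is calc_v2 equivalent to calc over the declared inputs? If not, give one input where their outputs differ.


Equivalent. Whatever the rewrite altered, no input in the stated domain can expose a difference.
Across all 54 domain points the two functions coincide.
One worked example (base=3, step=4) — calc: total = -1; ((-base) == (3 * step)) -> false; step = 4; total = 7; return 14; calc_v2: delta = -1; ((-base) == (-(-(3 * step)))) -> false; step = 4; extra = 7; delta = 7; return 14; agreement on 14.
verdict: equivalent


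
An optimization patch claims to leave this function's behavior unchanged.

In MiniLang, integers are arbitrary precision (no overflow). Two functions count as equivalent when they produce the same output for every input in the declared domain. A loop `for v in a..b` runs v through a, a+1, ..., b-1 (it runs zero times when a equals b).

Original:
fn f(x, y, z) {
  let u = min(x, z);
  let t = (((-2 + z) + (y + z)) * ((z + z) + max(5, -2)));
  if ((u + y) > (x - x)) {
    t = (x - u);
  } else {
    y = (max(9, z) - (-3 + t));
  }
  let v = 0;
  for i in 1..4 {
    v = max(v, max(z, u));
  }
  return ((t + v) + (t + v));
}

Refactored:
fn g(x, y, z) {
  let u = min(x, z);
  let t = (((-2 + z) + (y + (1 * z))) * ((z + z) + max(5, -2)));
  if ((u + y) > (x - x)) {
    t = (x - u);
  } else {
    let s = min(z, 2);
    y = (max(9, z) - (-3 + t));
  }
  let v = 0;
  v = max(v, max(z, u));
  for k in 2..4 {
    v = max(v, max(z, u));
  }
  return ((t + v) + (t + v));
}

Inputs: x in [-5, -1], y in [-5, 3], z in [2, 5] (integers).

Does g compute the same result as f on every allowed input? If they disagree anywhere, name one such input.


This is a faithful refactor — min/max/abs usage differs, arithmetic usage differs, local variable names differ, constant usage differs, loop structure differs, statement counts differ, but the computed results match everywhere.
Spot check at x=-2, y=-5, z=2 — f: u=-2, then t=-27, then ((u + y) > (x - x)) is false, then y=39, then v=0, then (i=1), then v=2, then (i=2), then v=2, then (i=3), then v=2, then returns -50. g: u=-2, then t=-27, then ((u + y) > (x - x)) is false, then s=2, then y=39, then v=0, then v=2, then (k=2), then v=2, then (k=3), then v=2, then returns -50. Both give -50.
Sweeping the whole domain (180 inputs) finds no disagreement.
verdict: equivalent


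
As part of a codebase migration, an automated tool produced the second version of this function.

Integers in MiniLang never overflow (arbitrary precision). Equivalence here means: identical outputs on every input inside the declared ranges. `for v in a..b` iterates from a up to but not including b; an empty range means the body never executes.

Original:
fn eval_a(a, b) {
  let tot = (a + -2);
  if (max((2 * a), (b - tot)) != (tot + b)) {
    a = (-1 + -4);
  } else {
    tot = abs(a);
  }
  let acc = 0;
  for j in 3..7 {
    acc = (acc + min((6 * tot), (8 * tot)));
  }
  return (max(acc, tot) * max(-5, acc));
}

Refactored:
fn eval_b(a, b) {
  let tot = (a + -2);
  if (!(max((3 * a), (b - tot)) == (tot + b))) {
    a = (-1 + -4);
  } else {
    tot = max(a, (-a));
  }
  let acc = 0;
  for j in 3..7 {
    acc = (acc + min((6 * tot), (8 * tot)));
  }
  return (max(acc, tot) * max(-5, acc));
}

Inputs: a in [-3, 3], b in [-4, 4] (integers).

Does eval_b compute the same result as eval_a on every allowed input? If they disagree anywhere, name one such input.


Try a=2, b=4.
eval_a: tot = 0; (max((2 * a), (b - tot)) != (tot + b)) -> false; tot = 2; acc = 0; [j=3]; acc = 12; [j=4]; acc = 24; [j=5]; acc = 36; [j=6]; acc = 48; return 2304
eval_b: tot = 0; (!(max((3 * a), (b - tot)) == (tot + b))) -> true; a = -5; acc = 0; [j=3]; acc = 0; [j=4]; acc = 0; [j=5]; acc = 0; [j=6]; acc = 0; return 0
2304 != 0, so the rewrite changes behavior.
verdict: not equivalent; witness: a=2, b=4


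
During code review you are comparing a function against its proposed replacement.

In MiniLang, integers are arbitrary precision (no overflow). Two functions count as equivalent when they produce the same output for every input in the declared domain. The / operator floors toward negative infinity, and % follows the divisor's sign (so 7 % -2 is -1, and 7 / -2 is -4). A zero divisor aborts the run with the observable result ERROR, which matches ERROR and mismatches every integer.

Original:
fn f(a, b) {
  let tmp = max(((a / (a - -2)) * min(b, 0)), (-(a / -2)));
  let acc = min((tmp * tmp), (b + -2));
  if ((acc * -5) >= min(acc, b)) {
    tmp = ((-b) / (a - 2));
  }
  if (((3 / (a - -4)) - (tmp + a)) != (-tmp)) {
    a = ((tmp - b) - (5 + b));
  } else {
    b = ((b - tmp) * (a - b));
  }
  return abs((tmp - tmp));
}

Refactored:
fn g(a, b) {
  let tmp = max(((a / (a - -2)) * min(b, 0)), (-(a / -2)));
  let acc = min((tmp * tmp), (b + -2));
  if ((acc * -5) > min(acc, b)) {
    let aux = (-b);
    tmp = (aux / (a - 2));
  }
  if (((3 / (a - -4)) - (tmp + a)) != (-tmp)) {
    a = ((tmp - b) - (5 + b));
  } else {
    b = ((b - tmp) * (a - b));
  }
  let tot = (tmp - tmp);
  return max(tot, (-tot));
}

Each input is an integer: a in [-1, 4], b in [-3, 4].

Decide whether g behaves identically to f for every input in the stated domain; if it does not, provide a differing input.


Take a=2, b=2.
f: tmp = 1; acc = 0; ((acc * -5) >= min(acc, b)) -> true; division by zero -> ERROR
g: tmp = 1; acc = 0; ((acc * -5) > min(acc, b)) -> false; (((3 / (a - -4)) - (tmp + a)) != (-tmp)) -> true; a = -8; tot = 0; return 0
ERROR vs 0 — the two versions disagree here.
verdict: not equivalent; witness: a=2, b=2


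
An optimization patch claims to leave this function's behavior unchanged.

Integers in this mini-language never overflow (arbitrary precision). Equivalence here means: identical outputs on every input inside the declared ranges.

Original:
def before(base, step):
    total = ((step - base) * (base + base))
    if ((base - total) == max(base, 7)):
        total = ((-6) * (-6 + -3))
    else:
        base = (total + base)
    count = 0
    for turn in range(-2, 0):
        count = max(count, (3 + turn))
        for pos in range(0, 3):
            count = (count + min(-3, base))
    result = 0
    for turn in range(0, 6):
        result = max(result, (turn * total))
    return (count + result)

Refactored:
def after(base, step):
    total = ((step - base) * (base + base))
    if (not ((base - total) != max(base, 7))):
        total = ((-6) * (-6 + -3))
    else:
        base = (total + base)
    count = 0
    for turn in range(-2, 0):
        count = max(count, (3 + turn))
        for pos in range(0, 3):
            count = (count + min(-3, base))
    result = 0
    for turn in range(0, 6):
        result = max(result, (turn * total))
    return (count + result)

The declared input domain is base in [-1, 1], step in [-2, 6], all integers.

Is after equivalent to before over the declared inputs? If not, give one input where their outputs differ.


Differences: boolean connective usage differs, and comparison usage differs — yet all 27 inputs agree.
verdict: equivalent


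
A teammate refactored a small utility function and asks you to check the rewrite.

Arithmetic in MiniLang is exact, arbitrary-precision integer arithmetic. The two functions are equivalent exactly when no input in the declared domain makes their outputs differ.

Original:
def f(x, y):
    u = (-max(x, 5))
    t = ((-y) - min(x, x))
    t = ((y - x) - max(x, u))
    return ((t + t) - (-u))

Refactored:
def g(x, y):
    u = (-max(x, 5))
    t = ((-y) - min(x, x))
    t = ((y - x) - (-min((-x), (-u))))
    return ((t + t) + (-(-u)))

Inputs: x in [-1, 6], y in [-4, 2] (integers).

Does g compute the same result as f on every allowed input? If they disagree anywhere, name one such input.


The two are interchangeable: min/max/abs usage differs; also arithmetic usage differs, and every declared input agrees.
As a probe, take x=3, y=-4: f runs u := -5 | t := 1 | t := -10 | result -25; g runs u := -5 | t := 1 | t := -10 | result -25; both end at -25.
Every one of the 56 inputs gives matching results.
verdict: equivalent


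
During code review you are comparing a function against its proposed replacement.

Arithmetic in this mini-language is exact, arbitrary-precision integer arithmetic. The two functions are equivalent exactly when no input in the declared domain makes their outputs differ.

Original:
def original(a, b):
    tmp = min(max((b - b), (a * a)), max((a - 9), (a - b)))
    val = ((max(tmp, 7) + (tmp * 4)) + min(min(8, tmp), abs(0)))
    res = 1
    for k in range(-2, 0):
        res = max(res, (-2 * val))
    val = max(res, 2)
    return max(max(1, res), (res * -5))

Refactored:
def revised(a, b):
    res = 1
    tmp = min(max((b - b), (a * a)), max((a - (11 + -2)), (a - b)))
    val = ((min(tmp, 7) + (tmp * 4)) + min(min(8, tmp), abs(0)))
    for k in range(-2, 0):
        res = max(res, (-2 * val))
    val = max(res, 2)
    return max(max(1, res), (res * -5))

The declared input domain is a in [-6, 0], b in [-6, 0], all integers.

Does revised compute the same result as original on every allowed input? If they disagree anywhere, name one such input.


Consider the input a=-6, b=-5.
original: tmp = -1; val = 2; res = 1; [k=-2]; res = 1; [k=-1]; res = 1; val = 2; return 1
revised: res = 1; tmp = -1; val = -6; [k=-2]; res = 12; [k=-1]; res = 12; val = 12; return 12
1 != 12, so the rewrite changes behavior.
verdict: not equivalent; witness: a=-6, b=-5


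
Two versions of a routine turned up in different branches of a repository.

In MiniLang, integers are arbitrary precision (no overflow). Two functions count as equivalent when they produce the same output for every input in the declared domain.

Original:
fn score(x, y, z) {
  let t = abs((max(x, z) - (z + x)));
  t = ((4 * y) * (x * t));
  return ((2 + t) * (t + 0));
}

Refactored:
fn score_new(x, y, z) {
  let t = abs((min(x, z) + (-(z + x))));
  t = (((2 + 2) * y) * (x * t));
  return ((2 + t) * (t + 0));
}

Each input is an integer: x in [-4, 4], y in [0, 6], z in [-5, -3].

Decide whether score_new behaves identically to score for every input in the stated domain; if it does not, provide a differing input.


Not equivalent: x=-4, y=1, z=-5 separates them (6240 vs 3968).
score: t := 5 | t := -80 | result 6240
score_new: t := 4 | t := -64 | result 3968
verdict: not equivalent; witness: x=-4, y=1, z=-5


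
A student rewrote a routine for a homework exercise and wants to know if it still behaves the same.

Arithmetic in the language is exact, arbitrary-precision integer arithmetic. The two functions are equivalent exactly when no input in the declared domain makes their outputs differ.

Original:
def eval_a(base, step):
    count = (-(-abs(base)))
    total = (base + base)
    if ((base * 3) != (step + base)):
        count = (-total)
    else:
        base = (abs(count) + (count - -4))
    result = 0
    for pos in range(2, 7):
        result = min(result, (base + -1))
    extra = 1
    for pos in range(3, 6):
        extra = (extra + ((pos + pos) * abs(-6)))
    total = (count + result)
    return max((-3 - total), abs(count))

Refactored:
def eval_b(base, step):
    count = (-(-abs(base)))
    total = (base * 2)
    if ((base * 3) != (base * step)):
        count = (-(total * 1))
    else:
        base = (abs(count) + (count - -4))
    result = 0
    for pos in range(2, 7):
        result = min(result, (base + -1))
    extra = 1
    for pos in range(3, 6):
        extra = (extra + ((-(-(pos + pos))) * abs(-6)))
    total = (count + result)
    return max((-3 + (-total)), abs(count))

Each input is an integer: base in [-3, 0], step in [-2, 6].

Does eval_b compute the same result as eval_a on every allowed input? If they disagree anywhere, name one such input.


These are not equivalent — on base=-3, step=3 the outputs split (6 vs 3).
eval_a: count = 3; total = -6; ((base * 3) != (step + base)) -> true; count = 6; result = 0; [pos=2]; result = -4; [pos=3]; result = -4; [pos=4]; result = -4; [pos=5]; result = -4; [pos=6]; result = -4; extra = 1; [pos=3]; extra = 37; [pos=4]; extra = 85; [pos=5]; extra = 145; total = 2; return 6
eval_b: count = 3; total = -6; ((base * 3) != (base * step)) -> false; base = 10; result = 0; [pos=2]; result = 0; [pos=3]; result = 0; [pos=4]; result = 0; [pos=5]; result = 0; [pos=6]; result = 0; extra = 1; [pos=3]; extra = 37; [pos=4]; extra = 85; [pos=5]; extra = 145; total = 3; return 3
verdict: not equivalent; witness: base=-3, step=3


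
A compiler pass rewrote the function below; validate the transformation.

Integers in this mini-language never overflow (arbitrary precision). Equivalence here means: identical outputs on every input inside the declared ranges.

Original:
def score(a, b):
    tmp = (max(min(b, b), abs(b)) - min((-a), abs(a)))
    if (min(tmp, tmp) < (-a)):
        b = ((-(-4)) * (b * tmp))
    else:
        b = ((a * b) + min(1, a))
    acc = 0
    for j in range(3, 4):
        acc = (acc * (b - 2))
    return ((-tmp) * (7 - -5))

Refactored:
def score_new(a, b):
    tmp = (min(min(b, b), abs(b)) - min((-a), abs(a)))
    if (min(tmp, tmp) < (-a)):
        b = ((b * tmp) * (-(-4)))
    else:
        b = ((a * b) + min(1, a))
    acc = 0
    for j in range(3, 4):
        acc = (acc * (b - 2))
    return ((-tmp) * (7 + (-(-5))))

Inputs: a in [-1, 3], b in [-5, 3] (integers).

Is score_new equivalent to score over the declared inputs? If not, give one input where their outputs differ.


Run the pair on a=-1, b=-5.
score: tmp = 4; (min(tmp, tmp) < (-a)) -> false; b = 4; acc = 0; [j=3]; acc = 0; return -48
score_new: tmp = -6; (min(tmp, tmp) < (-a)) -> true; b = 120; acc = 0; [j=3]; acc = 0; return 72
-48 and 72 differ, so these are not the same function on this domain.
verdict: not equivalent; witness: a=-1, b=-5


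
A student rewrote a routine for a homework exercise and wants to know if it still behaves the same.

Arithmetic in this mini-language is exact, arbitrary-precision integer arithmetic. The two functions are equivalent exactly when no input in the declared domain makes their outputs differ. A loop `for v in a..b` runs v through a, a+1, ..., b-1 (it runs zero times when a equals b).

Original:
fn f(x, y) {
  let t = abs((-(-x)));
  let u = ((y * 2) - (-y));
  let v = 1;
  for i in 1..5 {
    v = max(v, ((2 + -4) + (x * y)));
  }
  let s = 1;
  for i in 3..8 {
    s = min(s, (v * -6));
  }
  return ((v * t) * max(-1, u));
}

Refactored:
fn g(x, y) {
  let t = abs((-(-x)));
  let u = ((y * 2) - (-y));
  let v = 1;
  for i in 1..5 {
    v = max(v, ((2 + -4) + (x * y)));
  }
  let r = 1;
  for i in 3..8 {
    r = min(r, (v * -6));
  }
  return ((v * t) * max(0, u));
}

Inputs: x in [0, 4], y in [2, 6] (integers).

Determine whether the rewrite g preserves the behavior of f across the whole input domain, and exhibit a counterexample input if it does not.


Equivalent. The one real change (`-1` became `0`) has no effect anywhere in the declared ranges.
An exhaustive pass over the 25 declared inputs shows identical outputs.
As a probe, take x=4, y=3: f runs t := 4 | u := 9 | v := 1 | iter i=1: | v := 10 | iter i=2: | v := 10 | iter i=3: | v := 10 | iter i=4: | v := 10 | s := 1 | iter i=3: | s := -60 | iter i=4: | s := -60 | iter i=5: | s := -60 | iter i=6: | s := -60 | iter i=7: | s := -60 | result 360; g runs t := 4 | u := 9 | v := 1 | iter i=1: | v := 10 | iter i=2: | v := 10 | iter i=3: | v := 10 | iter i=4: | v := 10 | r := 1 | iter i=3: | r := -60 | iter i=4: | r := -60 | iter i=5: | r := -60 | iter i=6: | r := -60 | iter i=7: | r := -60 | result 360; both end at 360.
verdict: equivalent
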